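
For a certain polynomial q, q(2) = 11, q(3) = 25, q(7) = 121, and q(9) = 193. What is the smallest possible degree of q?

Divided differences on the nodes 2, 3, 7, 9:
  order 0: 11  25  121  193
  order 1: 14  24  36
  order 2: 2  2
  order 3: 0
The order-2 divided differences are all 2 (nonzero) and every higher order vanishes, so the data lies on a polynomial of degree exactly 2.

2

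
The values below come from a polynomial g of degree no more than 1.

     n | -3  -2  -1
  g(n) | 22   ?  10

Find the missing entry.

The 2 known points determine the degree-1 polynomial uniquely.
Write g(n) = an + b. Substituting each data point gives a linear system:
  -3a + b = 22
  -a + b = 10
Solving the system yields a = -6, b = 4.
So g(n) = -6n + 4.
Then g(-2) = 16.

16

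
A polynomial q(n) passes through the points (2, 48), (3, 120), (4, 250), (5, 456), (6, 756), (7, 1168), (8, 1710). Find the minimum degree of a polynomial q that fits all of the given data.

Forward differences of the values at n = 2, 3, 4, 5, 6, 7, 8:
  q  : 48  120  250  456  756  1168  1710
  Δ  : 72  130  206  300  412  542
  Δ^2: 58  76  94  112  130
  Δ^3: 18  18  18  18
  Δ^4: 0  0  0
  Δ^5: 0  0
  Δ^6: 0
The third differences are constant (18) and nonzero, while all higher differences vanish, so the minimal degree is 3.

3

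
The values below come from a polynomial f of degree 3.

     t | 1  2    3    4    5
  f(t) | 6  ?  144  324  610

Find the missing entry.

46

On equispaced nodes a degree-3 polynomial has vanishing fourth forward difference, so
  f(1) - 4·f(2) + 6·f(3) - 4·f(4) + f(5) = 0.
Substituting the known values and solving for f(2):
  -4·f(2) = -184
  f(2) = 46.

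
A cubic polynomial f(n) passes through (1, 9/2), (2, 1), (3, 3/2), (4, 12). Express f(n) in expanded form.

Using the Lagrange interpolation formula with nodes 1, 2, 3, 4:
  L_0(n) = (n - 2)(n - 3)(n - 4) / -6
  L_1(n) = (n - 1)(n - 3)(n - 4) / 2
  L_2(n) = (n - 1)(n - 2)(n - 4) / -2
  L_3(n) = (n - 1)(n - 2)(n - 3) / 6
Then f(n) = 9/2·L_0(n) + 1·L_1(n) + 3/2·L_2(n) + 12·L_3(n).
Expanding and collecting terms gives f(n) = n^3 - 4n^2 + (3/2)n + 6.
Check: f(2) = 1. ✓

f(n) = n^3 - 4n^2 + (3/2)n + 6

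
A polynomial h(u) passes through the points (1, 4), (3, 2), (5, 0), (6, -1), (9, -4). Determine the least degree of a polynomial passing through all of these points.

1

Divided differences on the nodes 1, 3, 5, 6, 9:
  order 0: 4  2  0  -1  -4
  order 1: -1  -1  -1  -1
  order 2: 0  0  0
  order 3: 0  0
  order 4: 0
The order-1 divided differences are all -1 (nonzero) and every higher order vanishes, so the data lies on a polynomial of degree exactly 1.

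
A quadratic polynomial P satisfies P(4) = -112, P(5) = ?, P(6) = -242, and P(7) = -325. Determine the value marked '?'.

-171

The 3 known points determine the degree-2 polynomial uniquely.
Write P(u) = au^2 + bu + c. Substituting each data point gives a linear system:
  16a + 4b + c = -112
  36a + 6b + c = -242
  49a + 7b + c = -325
Solving the system yields a = -6, b = -5, c = 4.
So P(u) = -6u² - 5u + 4.
Then P(5) = -171.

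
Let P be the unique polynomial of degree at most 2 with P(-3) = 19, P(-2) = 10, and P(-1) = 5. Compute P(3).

Write P(u) = au^2 + bu + c. Substituting each data point gives a linear system:
  9a - 3b + c = 19
  4a - 2b + c = 10
  a - b + c = 5
Solving the system yields a = 2, b = 1, c = 4.
So P(u) = 2u^2 + u + 4.
Then P(3) = 25.

25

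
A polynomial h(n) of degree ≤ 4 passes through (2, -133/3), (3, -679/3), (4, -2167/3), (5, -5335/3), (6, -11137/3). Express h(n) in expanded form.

Write h(n) = an^4 + bn^3 + cn^2 + dn + e. Substituting each data point gives a linear system:
  16a + 8b + 4c + 2d + e = -133/3
  81a + 27b + 9c + 3d + e = -679/3
  256a + 64b + 16c + 4d + e = -2167/3
  625a + 125b + 25c + 5d + e = -5335/3
  1296a + 216b + 36c + 6d + e = -11137/3
Solving the system yields a = -3, b = 1, c = -1, d = -1, e = 5/3.
So h(n) = -3n⁴ + n³ - n² - n + 5/3.
Check: h(5) = -5335/3. ✓

h(n) = -3n^4 + n^3 - n^2 - n + 5/3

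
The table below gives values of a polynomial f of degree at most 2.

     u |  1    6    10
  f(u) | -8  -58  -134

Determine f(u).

Using the Lagrange interpolation formula with nodes 1, 6, 10:
  L_0(u) = (u - 6)(u - 10) / 45
  L_1(u) = (u - 1)(u - 10) / -20
  L_2(u) = (u - 1)(u - 6) / 36
Then f(u) = -8·L_0(u) - 58·L_1(u) - 134·L_2(u).
Expanding and collecting terms gives f(u) = -u^2 - 3u - 4.
Check: f(10) = -134. ✓

f(u) = -u^2 - 3u - 4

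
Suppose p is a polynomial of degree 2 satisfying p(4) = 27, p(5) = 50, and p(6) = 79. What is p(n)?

Using the Lagrange interpolation formula with nodes 4, 5, 6:
  L_0(n) = (n - 5)(n - 6) / 2
  L_1(n) = (n - 4)(n - 6) / -1
  L_2(n) = (n - 4)(n - 5) / 2
Then p(n) = 27·L_0(n) + 50·L_1(n) + 79·L_2(n).
Expanding and collecting terms gives p(n) = 3n^2 - 4n - 5.
Check: p(5) = 50. ✓

p(n) = 3n^2 - 4n - 5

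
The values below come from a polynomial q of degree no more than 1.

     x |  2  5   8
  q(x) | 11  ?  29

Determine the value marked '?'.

20

The 2 known points determine the degree-1 polynomial uniquely.
Write q(x) = ax + b. Substituting each data point gives a linear system:
  2a + b = 11
  8a + b = 29
Solving the system yields a = 3, b = 5.
So q(x) = 3x + 5.
Then q(5) = 20.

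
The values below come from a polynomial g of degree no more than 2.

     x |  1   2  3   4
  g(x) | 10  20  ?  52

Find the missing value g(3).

On equispaced nodes a degree-2 polynomial has vanishing third forward difference, so
  - g(1) + 3·g(2) - 3·g(3) + g(4) = 0.
Substituting the known values and solving for g(3):
  -3·g(3) = -102
  g(3) = 34.

34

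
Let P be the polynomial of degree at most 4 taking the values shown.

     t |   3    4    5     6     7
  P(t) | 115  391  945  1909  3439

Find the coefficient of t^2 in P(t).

Write P(t) = at^4 + bt^3 + ct^2 + dt + e. Substituting each data point gives a linear system:
  81a + 27b + 9c + 3d + e = 115
  256a + 64b + 16c + 4d + e = 391
  625a + 125b + 25c + 5d + e = 945
  1296a + 216b + 36c + 6d + e = 1909
  2401a + 343b + 49c + 7d + e = 3439
Solving the system yields a = 1, b = 4, c = -6, d = -5, e = -5.
So P(t) = t⁴ + 4t³ - 6t² - 5t - 5.
The coefficient of t^2 is -6.

-6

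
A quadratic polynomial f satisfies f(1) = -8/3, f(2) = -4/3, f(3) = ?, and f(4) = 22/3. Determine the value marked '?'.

On equispaced nodes a degree-2 polynomial has vanishing third forward difference, so
  - f(1) + 3·f(2) - 3·f(3) + f(4) = 0.
Substituting the known values and solving for f(3):
  -3·f(3) = -6
  f(3) = 2.

2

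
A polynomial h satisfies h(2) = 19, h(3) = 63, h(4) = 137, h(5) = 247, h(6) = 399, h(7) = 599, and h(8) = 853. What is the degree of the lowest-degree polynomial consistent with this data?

3

Forward differences of the values at s = 2, 3, 4, 5, 6, 7, 8:
  h  : 19  63  137  247  399  599  853
  Δ  : 44  74  110  152  200  254
  Δ^2: 30  36  42  48  54
  Δ^3: 6  6  6  6
  Δ^4: 0  0  0
  Δ^5: 0  0
  Δ^6: 0
The third differences are constant (6) and nonzero, while all higher differences vanish, so the minimal degree is 3.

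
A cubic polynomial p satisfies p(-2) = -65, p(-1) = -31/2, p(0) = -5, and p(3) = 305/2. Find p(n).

p(n) = 6n^3 - (3/2)n^2 + 3n - 5

Write p(n) = an^3 + bn^2 + cn + d. Substituting each data point gives a linear system:
  -8a + 4b - 2c + d = -65
  -a + b - c + d = -31/2
  d = -5
  27a + 9b + 3c + d = 305/2
Solving the system yields a = 6, b = -3/2, c = 3, d = -5.
So p(n) = 6n^3 - (3/2)n^2 + 3n - 5.
Check: p(0) = -5. ✓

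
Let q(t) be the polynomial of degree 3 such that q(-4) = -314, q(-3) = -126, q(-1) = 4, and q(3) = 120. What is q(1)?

Using the Lagrange interpolation formula with nodes -4, -3, -1, 3:
  L_0(t) = (t + 3)(t + 1)(t - 3) / -21
  L_1(t) = (t + 4)(t + 1)(t - 3) / 12
  L_2(t) = (t + 4)(t + 3)(t - 3) / -24
  L_3(t) = (t + 4)(t + 3)(t + 1) / 168
Then q(t) = -314·L_0(t) - 126·L_1(t) + 4·L_2(t) + 120·L_3(t).
Expanding and collecting terms gives q(t) = 5t^3 - t^2 - 4t + 6.
Evaluating at t = 1: q(1) = 6.

6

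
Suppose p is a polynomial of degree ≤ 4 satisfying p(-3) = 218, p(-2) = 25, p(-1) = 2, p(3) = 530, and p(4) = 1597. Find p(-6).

Write p(n) = an^4 + bn^3 + cn^2 + dn + e. Substituting each data point gives a linear system:
  81a - 27b + 9c - 3d + e = 218
  16a - 8b + 4c - 2d + e = 25
  a - b + c - d + e = 2
  81a + 27b + 9c + 3d + e = 530
  256a + 64b + 16c + 4d + e = 1597
Solving the system yields a = 5, b = 6, c = -4, d = -2, e = 5.
So p(n) = 5n^4 + 6n^3 - 4n^2 - 2n + 5.
Then p(-6) = 5057.

5057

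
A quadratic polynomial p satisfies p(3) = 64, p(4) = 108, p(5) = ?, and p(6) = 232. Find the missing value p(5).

164

The 3 known points determine the degree-2 polynomial uniquely.
Write p(t) = at^2 + bt + c. Substituting each data point gives a linear system:
  9a + 3b + c = 64
  16a + 4b + c = 108
  36a + 6b + c = 232
Solving the system yields a = 6, b = 2, c = 4.
So p(t) = 6t^2 + 2t + 4.
Then p(5) = 164.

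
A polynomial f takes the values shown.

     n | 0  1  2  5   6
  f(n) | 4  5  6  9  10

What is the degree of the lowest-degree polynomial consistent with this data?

Divided differences on the nodes 0, 1, 2, 5, 6:
  order 0: 4  5  6  9  10
  order 1: 1  1  1  1
  order 2: 0  0  0
  order 3: 0  0
  order 4: 0
The order-1 divided differences are all 1 (nonzero) and every higher order vanishes, so the data lies on a polynomial of degree exactly 1.

1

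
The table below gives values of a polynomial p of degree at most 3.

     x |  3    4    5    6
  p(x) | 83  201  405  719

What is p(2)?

27

Forward differences of the values at x = 3, 4, 5, 6:
  p  : 83  201  405  719
  Δ  : 118  204  314
  Δ^2: 86  110
  Δ^3: 24
The third differences are constant, confirming degree 3.
Interpolating (Newton forward form) and evaluating at x = 2 gives p(2) = 27.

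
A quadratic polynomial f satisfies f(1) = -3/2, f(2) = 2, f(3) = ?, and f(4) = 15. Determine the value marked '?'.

The 3 known points determine the degree-2 polynomial uniquely.
Write f(u) = au^2 + bu + c. Substituting each data point gives a linear system:
  a + b + c = -3/2
  4a + 2b + c = 2
  16a + 4b + c = 15
Solving the system yields a = 1, b = 1/2, c = -3.
So f(u) = u^2 + (1/2)u - 3.
Then f(3) = 15/2.

15/2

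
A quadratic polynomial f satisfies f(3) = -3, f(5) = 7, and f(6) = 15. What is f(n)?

f(n) = n^2 - 3n - 3

Write f(n) = an^2 + bn + c. Substituting each data point gives a linear system:
  9a + 3b + c = -3
  25a + 5b + c = 7
  36a + 6b + c = 15
Solving the system yields a = 1, b = -3, c = -3.
So f(n) = n^2 - 3n - 3.
Check: f(5) = 7. ✓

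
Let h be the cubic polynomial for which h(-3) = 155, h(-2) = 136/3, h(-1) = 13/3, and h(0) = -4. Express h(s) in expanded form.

Write h(s) = as^3 + bs^2 + cs + d. Substituting each data point gives a linear system:
  -27a + 9b - 3c + d = 155
  -8a + 4b - 2c + d = 136/3
  -a + b - c + d = 13/3
  d = -4
Solving the system yields a = -6, b = -5/3, c = -4, d = -4.
So h(s) = -6s^3 - (5/3)s^2 - 4s - 4.
Check: h(-3) = 155. ✓

h(s) = -6s^3 - (5/3)s^2 - 4s - 4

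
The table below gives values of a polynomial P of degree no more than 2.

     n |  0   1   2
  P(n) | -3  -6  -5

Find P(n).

Write P(n) = an^2 + bn + c. Substituting each data point gives a linear system:
  c = -3
  a + b + c = -6
  4a + 2b + c = -5
Solving the system yields a = 2, b = -5, c = -3.
So P(n) = 2n^2 - 5n - 3.
Check: P(2) = -5. ✓

P(n) = 2n^2 - 5n - 3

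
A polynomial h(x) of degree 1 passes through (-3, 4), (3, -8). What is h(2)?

-6

Write h(x) = ax + b. Substituting each data point gives a linear system:
  -3a + b = 4
  3a + b = -8
Solving the system yields a = -2, b = -2.
So h(x) = -2x - 2.
Then h(2) = -6.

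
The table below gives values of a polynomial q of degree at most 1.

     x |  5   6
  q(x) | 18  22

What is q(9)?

Using the Lagrange interpolation formula with nodes 5, 6:
  L_0(x) = (x - 6) / -1
  L_1(x) = (x - 5) / 1
Then q(x) = 18·L_0(x) + 22·L_1(x).
Expanding and collecting terms gives q(x) = 4x - 2.
Evaluating at x = 9: q(9) = 34.

34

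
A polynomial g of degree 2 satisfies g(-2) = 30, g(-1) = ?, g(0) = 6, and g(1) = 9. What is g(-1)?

The 3 known points determine the degree-2 polynomial uniquely.
Write g(s) = as^2 + bs + c. Substituting each data point gives a linear system:
  4a - 2b + c = 30
  c = 6
  a + b + c = 9
Solving the system yields a = 5, b = -2, c = 6.
So g(s) = 5s² - 2s + 6.
Then g(-1) = 13.

13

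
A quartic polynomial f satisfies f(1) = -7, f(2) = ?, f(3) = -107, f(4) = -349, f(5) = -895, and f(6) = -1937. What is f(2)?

The 5 known points determine the degree-4 polynomial uniquely.
Write f(t) = at^4 + bt^3 + ct^2 + dt + e. Substituting each data point gives a linear system:
  a + b + c + d + e = -7
  81a + 27b + 9c + 3d + e = -107
  256a + 64b + 16c + 4d + e = -349
  625a + 125b + 25c + 5d + e = -895
  1296a + 216b + 36c + 6d + e = -1937
Solving the system yields a = -2, b = 4, c = -6, d = 2, e = -5.
So f(t) = -2t⁴ + 4t³ - 6t² + 2t - 5.
Then f(2) = -25.

-25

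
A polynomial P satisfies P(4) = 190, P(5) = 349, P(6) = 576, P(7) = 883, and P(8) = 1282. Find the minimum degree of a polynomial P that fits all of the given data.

3

Forward differences of the values at t = 4, 5, 6, 7, 8:
  P  : 190  349  576  883  1282
  Δ  : 159  227  307  399
  Δ^2: 68  80  92
  Δ^3: 12  12
  Δ^4: 0
The third differences are constant (12) and nonzero, while all higher differences vanish, so the minimal degree is 3.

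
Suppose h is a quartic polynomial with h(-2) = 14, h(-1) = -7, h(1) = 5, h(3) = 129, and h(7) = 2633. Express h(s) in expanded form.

Using the Lagrange interpolation formula with nodes -2, -1, 1, 3, 7:
  L_0(s) = (s + 1)(s - 1)(s - 3)(s - 7) / 135
  L_1(s) = (s + 2)(s - 1)(s - 3)(s - 7) / -64
  L_2(s) = (s + 2)(s + 1)(s - 3)(s - 7) / 72
  L_3(s) = (s + 2)(s + 1)(s - 1)(s - 7) / -160
  L_4(s) = (s + 2)(s + 1)(s - 1)(s - 3) / 1728
Then h(s) = 14·L_0(s) - 7·L_1(s) + 5·L_2(s) + 129·L_3(s) + 2633·L_4(s).
Expanding and collecting terms gives h(s) = s^4 + 4s^2 + 6s - 6.
Check: h(-2) = 14. ✓

h(s) = s^4 + 4s^2 + 6s - 6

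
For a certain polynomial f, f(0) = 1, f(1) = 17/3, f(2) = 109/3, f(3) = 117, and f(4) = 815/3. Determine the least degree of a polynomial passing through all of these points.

3

Forward differences of the values at x = 0, 1, 2, 3, 4:
  f  : 1  17/3  109/3  117  815/3
  Δ  : 14/3  92/3  242/3  464/3
  Δ^2: 26  50  74
  Δ^3: 24  24
  Δ^4: 0
The third differences are constant (24) and nonzero, while all higher differences vanish, so the minimal degree is 3.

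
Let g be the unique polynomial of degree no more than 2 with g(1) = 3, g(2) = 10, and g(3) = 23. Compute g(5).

Write g(s) = as^2 + bs + c. Substituting each data point gives a linear system:
  a + b + c = 3
  4a + 2b + c = 10
  9a + 3b + c = 23
Solving the system yields a = 3, b = -2, c = 2.
So g(s) = 3s^2 - 2s + 2.
Then g(5) = 67.

67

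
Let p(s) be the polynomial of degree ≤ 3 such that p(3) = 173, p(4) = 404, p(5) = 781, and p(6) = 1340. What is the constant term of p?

Write p(s) = as^3 + bs^2 + cs + d. Substituting each data point gives a linear system:
  27a + 9b + 3c + d = 173
  64a + 16b + 4c + d = 404
  125a + 25b + 5c + d = 781
  216a + 36b + 6c + d = 1340
Solving the system yields a = 6, b = 1, c = 2, d = -4.
So p(s) = 6s³ + s² + 2s - 4.
The constant term is -4.

-4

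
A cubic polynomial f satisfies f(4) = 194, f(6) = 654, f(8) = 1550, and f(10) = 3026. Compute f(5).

Using the Lagrange interpolation formula with nodes 4, 6, 8, 10:
  L_0(x) = (x - 6)(x - 8)(x - 10) / -48
  L_1(x) = (x - 4)(x - 8)(x - 10) / 16
  L_2(x) = (x - 4)(x - 6)(x - 10) / -16
  L_3(x) = (x - 4)(x - 6)(x - 8) / 48
Then f(x) = 194·L_0(x) + 654·L_1(x) + 1550·L_2(x) + 3026·L_3(x).
Expanding and collecting terms gives f(x) = 3x³ + (1/2)x² - 3x + 6.
Evaluating at x = 5: f(5) = 757/2.

757/2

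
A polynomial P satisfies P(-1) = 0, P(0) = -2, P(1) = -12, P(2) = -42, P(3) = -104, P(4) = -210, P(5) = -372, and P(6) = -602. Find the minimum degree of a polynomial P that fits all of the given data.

Forward differences of the values at s = -1, 0, 1, 2, 3, 4, 5, 6:
  P  : 0  -2  -12  -42  -104  -210  -372  -602
  Δ  : -2  -10  -30  -62  -106  -162  -230
  Δ^2: -8  -20  -32  -44  -56  -68
  Δ^3: -12  -12  -12  -12  -12
  Δ^4: 0  0  0  0
  Δ^5: 0  0  0
  Δ^6: 0  0
  Δ^7: 0
The third differences are constant (-12) and nonzero, while all higher differences vanish, so the minimal degree is 3.

3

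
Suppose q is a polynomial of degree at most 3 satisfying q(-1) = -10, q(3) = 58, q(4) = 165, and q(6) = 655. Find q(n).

Write q(n) = an^3 + bn^2 + cn + d. Substituting each data point gives a linear system:
  -a + b - c + d = -10
  27a + 9b + 3c + d = 58
  64a + 16b + 4c + d = 165
  216a + 36b + 6c + d = 655
Solving the system yields a = 4, b = -6, c = 1, d = 1.
So q(n) = 4n^3 - 6n^2 + n + 1.
Check: q(4) = 165. ✓

q(n) = 4n^3 - 6n^2 + n + 1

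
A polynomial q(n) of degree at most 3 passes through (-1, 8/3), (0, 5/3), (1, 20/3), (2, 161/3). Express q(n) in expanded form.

q(n) = 6n^3 + 3n^2 - 4n + 5/3

Write q(n) = an^3 + bn^2 + cn + d. Substituting each data point gives a linear system:
  -a + b - c + d = 8/3
  d = 5/3
  a + b + c + d = 20/3
  8a + 4b + 2c + d = 161/3
Solving the system yields a = 6, b = 3, c = -4, d = 5/3.
So q(n) = 6n³ + 3n² - 4n + 5/3.
Check: q(2) = 161/3. ✓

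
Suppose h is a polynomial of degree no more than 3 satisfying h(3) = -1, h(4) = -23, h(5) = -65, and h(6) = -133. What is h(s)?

Write h(s) = as^3 + bs^2 + cs + d. Substituting each data point gives a linear system:
  27a + 9b + 3c + d = -1
  64a + 16b + 4c + d = -23
  125a + 25b + 5c + d = -65
  216a + 36b + 6c + d = -133
Solving the system yields a = -1, b = 2, c = 1, d = 5.
So h(s) = -s³ + 2s² + s + 5.
Check: h(4) = -23. ✓

h(s) = -s^3 + 2s^2 + s + 5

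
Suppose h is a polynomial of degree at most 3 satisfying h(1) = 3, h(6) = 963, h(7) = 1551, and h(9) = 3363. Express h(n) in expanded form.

h(n) = 5n^3 - 4n^2 + 5n - 3

Write h(n) = an^3 + bn^2 + cn + d. Substituting each data point gives a linear system:
  a + b + c + d = 3
  216a + 36b + 6c + d = 963
  343a + 49b + 7c + d = 1551
  729a + 81b + 9c + d = 3363
Solving the system yields a = 5, b = -4, c = 5, d = -3.
So h(n) = 5n^3 - 4n^2 + 5n - 3.
Check: h(9) = 3363. ✓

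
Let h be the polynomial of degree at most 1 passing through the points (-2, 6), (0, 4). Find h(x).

h(x) = -x + 4

Write h(x) = ax + b. Substituting each data point gives a linear system:
  -2a + b = 6
  b = 4
Solving the system yields a = -1, b = 4.
So h(x) = -x + 4.
Check: h(-2) = 6. ✓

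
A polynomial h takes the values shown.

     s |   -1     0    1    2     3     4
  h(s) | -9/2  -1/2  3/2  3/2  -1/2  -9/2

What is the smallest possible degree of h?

2

Forward differences of the values at s = -1, 0, 1, 2, 3, 4:
  h  : -9/2  -1/2  3/2  3/2  -1/2  -9/2
  Δ  : 4  2  0  -2  -4
  Δ^2: -2  -2  -2  -2
  Δ^3: 0  0  0
  Δ^4: 0  0
  Δ^5: 0
The second differences are constant (-2) and nonzero, while all higher differences vanish, so the minimal degree is 2.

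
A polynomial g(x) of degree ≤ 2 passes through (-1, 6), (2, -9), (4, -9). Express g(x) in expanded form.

g(x) = x^2 - 6x - 1

Using the Lagrange interpolation formula with nodes -1, 2, 4:
  L_0(x) = (x - 2)(x - 4) / 15
  L_1(x) = (x + 1)(x - 4) / -6
  L_2(x) = (x + 1)(x - 2) / 10
Then g(x) = 6·L_0(x) - 9·L_1(x) - 9·L_2(x).
Expanding and collecting terms gives g(x) = x² - 6x - 1.
Check: g(2) = -9. ✓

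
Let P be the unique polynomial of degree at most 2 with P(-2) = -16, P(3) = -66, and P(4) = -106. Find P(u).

P(u) = -5u^2 - 5u - 6

Write P(u) = au^2 + bu + c. Substituting each data point gives a linear system:
  4a - 2b + c = -16
  9a + 3b + c = -66
  16a + 4b + c = -106
Solving the system yields a = -5, b = -5, c = -6.
So P(u) = -5u^2 - 5u - 6.
Check: P(4) = -106. ✓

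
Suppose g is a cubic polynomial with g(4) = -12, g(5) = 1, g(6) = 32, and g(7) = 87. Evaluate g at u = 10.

Using the Lagrange interpolation formula with nodes 4, 5, 6, 7:
  L_0(u) = (u - 5)(u - 6)(u - 7) / -6
  L_1(u) = (u - 4)(u - 6)(u - 7) / 2
  L_2(u) = (u - 4)(u - 5)(u - 7) / -2
  L_3(u) = (u - 4)(u - 5)(u - 6) / 6
Then g(u) = -12·L_0(u) + 1·L_1(u) + 32·L_2(u) + 87·L_3(u).
Expanding and collecting terms gives g(u) = u^3 - 6u^2 + 6u - 4.
Evaluating at u = 10: g(10) = 456.

456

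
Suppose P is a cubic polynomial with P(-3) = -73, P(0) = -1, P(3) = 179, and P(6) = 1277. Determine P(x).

Write P(x) = ax^3 + bx^2 + cx + d. Substituting each data point gives a linear system:
  -27a + 9b - 3c + d = -73
  d = -1
  27a + 9b + 3c + d = 179
  216a + 36b + 6c + d = 1277
Solving the system yields a = 5, b = 6, c = -3, d = -1.
So P(x) = 5x^3 + 6x^2 - 3x - 1.
Check: P(0) = -1. ✓

P(x) = 5x^3 + 6x^2 - 3x - 1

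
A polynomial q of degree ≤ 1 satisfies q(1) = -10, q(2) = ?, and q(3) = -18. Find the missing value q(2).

-14

The 2 known points determine the degree-1 polynomial uniquely.
Write q(t) = at + b. Substituting each data point gives a linear system:
  a + b = -10
  3a + b = -18
Solving the system yields a = -4, b = -6.
So q(t) = -4t - 6.
Then q(2) = -14.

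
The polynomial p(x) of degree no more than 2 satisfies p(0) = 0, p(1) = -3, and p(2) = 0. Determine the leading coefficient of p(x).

Write p(x) = ax^2 + bx + c. Substituting each data point gives a linear system:
  c = 0
  a + b + c = -3
  4a + 2b + c = 0
Solving the system yields a = 3, b = -6, c = 0.
So p(x) = 3x^2 - 6x.
The leading coefficient is 3.

3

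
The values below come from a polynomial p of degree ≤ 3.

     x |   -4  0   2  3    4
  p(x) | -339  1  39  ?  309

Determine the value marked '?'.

130

The 4 known points determine the degree-3 polynomial uniquely.
Write p(x) = ax^3 + bx^2 + cx + d. Substituting each data point gives a linear system:
  -64a + 16b - 4c + d = -339
  d = 1
  8a + 4b + 2c + d = 39
  64a + 16b + 4c + d = 309
Solving the system yields a = 5, b = -1, c = 1, d = 1.
So p(x) = 5x³ - x² + x + 1.
Then p(3) = 130.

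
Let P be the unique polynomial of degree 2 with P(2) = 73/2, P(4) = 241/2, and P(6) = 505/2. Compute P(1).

25/2

Write P(x) = ax^2 + bx + c. Substituting each data point gives a linear system:
  4a + 2b + c = 73/2
  16a + 4b + c = 241/2
  36a + 6b + c = 505/2
Solving the system yields a = 6, b = 6, c = 1/2.
So P(x) = 6x^2 + 6x + 1/2.
Then P(1) = 25/2.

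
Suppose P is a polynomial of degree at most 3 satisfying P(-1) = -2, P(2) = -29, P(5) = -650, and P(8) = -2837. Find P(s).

P(s) = -6s^3 + 3s^2 + 6s - 5

Write P(s) = as^3 + bs^2 + cs + d. Substituting each data point gives a linear system:
  -a + b - c + d = -2
  8a + 4b + 2c + d = -29
  125a + 25b + 5c + d = -650
  512a + 64b + 8c + d = -2837
Solving the system yields a = -6, b = 3, c = 6, d = -5.
So P(s) = -6s^3 + 3s^2 + 6s - 5.
Check: P(8) = -2837. ✓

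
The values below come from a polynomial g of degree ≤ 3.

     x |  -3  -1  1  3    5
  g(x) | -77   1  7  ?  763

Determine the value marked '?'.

181

On equispaced nodes a degree-3 polynomial has vanishing fourth forward difference, so
  g(-3) - 4·g(-1) + 6·g(1) - 4·g(3) + g(5) = 0.
Substituting the known values and solving for g(3):
  -4·g(3) = -724
  g(3) = 181.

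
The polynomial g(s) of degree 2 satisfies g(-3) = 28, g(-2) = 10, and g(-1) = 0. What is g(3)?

Using the Lagrange interpolation formula with nodes -3, -2, -1:
  L_0(s) = (s + 2)(s + 1) / 2
  L_1(s) = (s + 3)(s + 1) / -1
  L_2(s) = (s + 3)(s + 2) / 2
Then g(s) = 28·L_0(s) + 10·L_1(s) + 0·L_2(s).
Expanding and collecting terms gives g(s) = 4s² + 2s - 2.
Evaluating at s = 3: g(3) = 40.

40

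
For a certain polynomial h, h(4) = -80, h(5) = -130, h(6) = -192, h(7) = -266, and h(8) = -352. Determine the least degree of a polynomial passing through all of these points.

Forward differences of the values at s = 4, 5, 6, 7, 8:
  h  : -80  -130  -192  -266  -352
  Δ  : -50  -62  -74  -86
  Δ^2: -12  -12  -12
  Δ^3: 0  0
  Δ^4: 0
The second differences are constant (-12) and nonzero, while all higher differences vanish, so the minimal degree is 2.

2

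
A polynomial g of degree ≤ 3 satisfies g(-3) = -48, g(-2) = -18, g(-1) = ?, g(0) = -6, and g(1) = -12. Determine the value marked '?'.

-6

The 4 known points determine the degree-3 polynomial uniquely.
Write g(t) = at^3 + bt^2 + ct + d. Substituting each data point gives a linear system:
  -27a + 9b - 3c + d = -48
  -8a + 4b - 2c + d = -18
  d = -6
  a + b + c + d = -12
Solving the system yields a = 1, b = -3, c = -4, d = -6.
So g(t) = t³ - 3t² - 4t - 6.
Then g(-1) = -6.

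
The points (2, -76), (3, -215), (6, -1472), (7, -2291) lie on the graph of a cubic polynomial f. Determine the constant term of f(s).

-2

Write f(s) = as^3 + bs^2 + cs + d. Substituting each data point gives a linear system:
  8a + 4b + 2c + d = -76
  27a + 9b + 3c + d = -215
  216a + 36b + 6c + d = -1472
  343a + 49b + 7c + d = -2291
Solving the system yields a = -6, b = -4, c = -5, d = -2.
So f(s) = -6s^3 - 4s^2 - 5s - 2.
The constant term is -2.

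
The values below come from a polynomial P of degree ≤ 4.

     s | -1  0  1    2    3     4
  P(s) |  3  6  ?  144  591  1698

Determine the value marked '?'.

On equispaced nodes a degree-4 polynomial has vanishing fifth forward difference, so
  - P(-1) + 5·P(0) - 10·P(1) + 10·P(2) - 5·P(3) + P(4) = 0.
Substituting the known values and solving for P(1):
  -10·P(1) = -210
  P(1) = 21.

21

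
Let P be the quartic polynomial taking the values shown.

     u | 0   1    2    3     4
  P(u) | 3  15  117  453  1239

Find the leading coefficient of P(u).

3

Write P(u) = au^4 + bu^3 + cu^2 + du + e. Substituting each data point gives a linear system:
  e = 3
  a + b + c + d + e = 15
  16a + 8b + 4c + 2d + e = 117
  81a + 27b + 9c + 3d + e = 453
  256a + 64b + 16c + 4d + e = 1239
Solving the system yields a = 3, b = 6, c = 6, d = -3, e = 3.
So P(u) = 3u⁴ + 6u³ + 6u² - 3u + 3.
The leading coefficient is 3.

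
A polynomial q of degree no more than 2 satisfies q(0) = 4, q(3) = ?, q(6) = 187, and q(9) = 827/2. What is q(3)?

On equispaced nodes a degree-2 polynomial has vanishing third forward difference, so
  - q(0) + 3·q(3) - 3·q(6) + q(9) = 0.
Substituting the known values and solving for q(3):
  3·q(3) = 303/2
  q(3) = 101/2.

101/2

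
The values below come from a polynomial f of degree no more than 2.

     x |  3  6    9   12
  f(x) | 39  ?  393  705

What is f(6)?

171

The 3 known points determine the degree-2 polynomial uniquely.
Write f(x) = ax^2 + bx + c. Substituting each data point gives a linear system:
  9a + 3b + c = 39
  81a + 9b + c = 393
  144a + 12b + c = 705
Solving the system yields a = 5, b = -1, c = -3.
So f(x) = 5x² - x - 3.
Then f(6) = 171.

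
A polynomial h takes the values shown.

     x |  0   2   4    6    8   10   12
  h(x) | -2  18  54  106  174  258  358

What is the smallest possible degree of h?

Forward differences of the values at x = 0, 2, 4, 6, 8, 10, 12:
  h  : -2  18  54  106  174  258  358
  Δ  : 20  36  52  68  84  100
  Δ^2: 16  16  16  16  16
  Δ^3: 0  0  0  0
  Δ^4: 0  0  0
  Δ^5: 0  0
  Δ^6: 0
The second differences are constant (16) and nonzero, while all higher differences vanish, so the minimal degree is 2.

2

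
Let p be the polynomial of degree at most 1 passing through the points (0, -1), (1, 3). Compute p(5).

19

Using the Lagrange interpolation formula with nodes 0, 1:
  L_0(s) = (s - 1) / -1
  L_1(s) = s / 1
Then p(s) = -1·L_0(s) + 3·L_1(s).
Expanding and collecting terms gives p(s) = 4s - 1.
Evaluating at s = 5: p(5) = 19.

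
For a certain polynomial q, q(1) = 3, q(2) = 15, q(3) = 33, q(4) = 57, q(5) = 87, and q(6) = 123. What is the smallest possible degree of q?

Forward differences of the values at n = 1, 2, 3, 4, 5, 6:
  q  : 3  15  33  57  87  123
  Δ  : 12  18  24  30  36
  Δ^2: 6  6  6  6
  Δ^3: 0  0  0
  Δ^4: 0  0
  Δ^5: 0
The second differences are constant (6) and nonzero, while all higher differences vanish, so the minimal degree is 2.

2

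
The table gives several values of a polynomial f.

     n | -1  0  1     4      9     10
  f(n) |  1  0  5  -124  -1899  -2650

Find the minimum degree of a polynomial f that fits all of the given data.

3

Divided differences on the nodes -1, 0, 1, 4, 9, 10:
  order 0: 1  0  5  -124  -1899  -2650
  order 1: -1  5  -43  -355  -751
  order 2: 3  -12  -39  -66
  order 3: -3  -3  -3
  order 4: 0  0
  order 5: 0
The order-3 divided differences are all -3 (nonzero) and every higher order vanishes, so the data lies on a polynomial of degree exactly 3.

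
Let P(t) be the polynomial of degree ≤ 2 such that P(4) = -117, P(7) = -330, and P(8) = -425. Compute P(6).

Write P(t) = at^2 + bt + c. Substituting each data point gives a linear system:
  16a + 4b + c = -117
  49a + 7b + c = -330
  64a + 8b + c = -425
Solving the system yields a = -6, b = -5, c = -1.
So P(t) = -6t^2 - 5t - 1.
Then P(6) = -247.

-247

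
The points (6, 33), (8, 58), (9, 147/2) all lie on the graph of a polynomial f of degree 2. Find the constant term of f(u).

Write f(u) = au^2 + bu + c. Substituting each data point gives a linear system:
  36a + 6b + c = 33
  64a + 8b + c = 58
  81a + 9b + c = 147/2
Solving the system yields a = 1, b = -3/2, c = 6.
So f(u) = u² - (3/2)u + 6.
The constant term is 6.

6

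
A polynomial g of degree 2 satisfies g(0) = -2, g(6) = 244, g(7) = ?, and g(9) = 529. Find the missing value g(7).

327

The 3 known points determine the degree-2 polynomial uniquely.
Write g(n) = an^2 + bn + c. Substituting each data point gives a linear system:
  c = -2
  36a + 6b + c = 244
  81a + 9b + c = 529
Solving the system yields a = 6, b = 5, c = -2.
So g(n) = 6n^2 + 5n - 2.
Then g(7) = 327.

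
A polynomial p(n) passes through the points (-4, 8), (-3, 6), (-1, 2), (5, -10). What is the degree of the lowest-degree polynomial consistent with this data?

1

Divided differences on the nodes -4, -3, -1, 5:
  order 0: 8  6  2  -10
  order 1: -2  -2  -2
  order 2: 0  0
  order 3: 0
The order-1 divided differences are all -2 (nonzero) and every higher order vanishes, so the data lies on a polynomial of degree exactly 1.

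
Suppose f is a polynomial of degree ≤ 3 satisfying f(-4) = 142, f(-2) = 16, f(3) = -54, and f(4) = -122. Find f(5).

-236

Write f(x) = ax^3 + bx^2 + cx + d. Substituting each data point gives a linear system:
  -64a + 16b - 4c + d = 142
  -8a + 4b - 2c + d = 16
  27a + 9b + 3c + d = -54
  64a + 16b + 4c + d = -122
Solving the system yields a = -2, b = 1, c = -1, d = -6.
So f(x) = -2x^3 + x^2 - x - 6.
Then f(5) = -236.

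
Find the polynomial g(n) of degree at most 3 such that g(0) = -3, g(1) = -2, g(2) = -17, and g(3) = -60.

g(n) = -2n^3 - 2n^2 + 5n - 3

Write g(n) = an^3 + bn^2 + cn + d. Substituting each data point gives a linear system:
  d = -3
  a + b + c + d = -2
  8a + 4b + 2c + d = -17
  27a + 9b + 3c + d = -60
Solving the system yields a = -2, b = -2, c = 5, d = -3.
So g(n) = -2n^3 - 2n^2 + 5n - 3.
Check: g(1) = -2. ✓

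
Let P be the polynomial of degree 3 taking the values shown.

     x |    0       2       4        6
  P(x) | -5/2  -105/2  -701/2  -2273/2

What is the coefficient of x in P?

-3

Write P(x) = ax^3 + bx^2 + cx + d. Substituting each data point gives a linear system:
  d = -5/2
  8a + 4b + 2c + d = -105/2
  64a + 16b + 4c + d = -701/2
  216a + 36b + 6c + d = -2273/2
Solving the system yields a = -5, b = -1, c = -3, d = -5/2.
So P(x) = -5x^3 - x^2 - 3x - 5/2.
The coefficient of x is -3.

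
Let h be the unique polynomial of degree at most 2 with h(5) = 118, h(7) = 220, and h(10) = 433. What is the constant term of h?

3

Write h(u) = au^2 + bu + c. Substituting each data point gives a linear system:
  25a + 5b + c = 118
  49a + 7b + c = 220
  100a + 10b + c = 433
Solving the system yields a = 4, b = 3, c = 3.
So h(u) = 4u^2 + 3u + 3.
The constant term is 3.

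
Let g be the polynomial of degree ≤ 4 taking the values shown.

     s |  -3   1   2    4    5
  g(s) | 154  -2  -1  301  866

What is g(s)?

Using the Lagrange interpolation formula with nodes -3, 1, 2, 4, 5:
  L_0(s) = (s - 1)(s - 2)(s - 4)(s - 5) / 1120
  L_1(s) = (s + 3)(s - 2)(s - 4)(s - 5) / -48
  L_2(s) = (s + 3)(s - 1)(s - 4)(s - 5) / 30
  L_3(s) = (s + 3)(s - 1)(s - 2)(s - 5) / -42
  L_4(s) = (s + 3)(s - 1)(s - 2)(s - 4) / 96
Then g(s) = 154·L_0(s) - 2·L_1(s) - 1·L_2(s) + 301·L_3(s) + 866·L_4(s).
Expanding and collecting terms gives g(s) = 2s^4 - 2s^3 - 6s^2 + 3s + 1.
Check: g(-3) = 154. ✓

g(s) = 2s^4 - 2s^3 - 6s^2 + 3s + 1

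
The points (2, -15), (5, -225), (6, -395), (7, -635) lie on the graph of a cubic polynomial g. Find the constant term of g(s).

Write g(s) = as^3 + bs^2 + cs + d. Substituting each data point gives a linear system:
  8a + 4b + 2c + d = -15
  125a + 25b + 5c + d = -225
  216a + 36b + 6c + d = -395
  343a + 49b + 7c + d = -635
Solving the system yields a = -2, b = 1, c = 1, d = -5.
So g(s) = -2s^3 + s^2 + s - 5.
The constant term is -5.

-5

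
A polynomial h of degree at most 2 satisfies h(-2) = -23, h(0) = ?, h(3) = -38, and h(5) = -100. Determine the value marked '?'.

-5

The 3 known points determine the degree-2 polynomial uniquely.
Write h(x) = ax^2 + bx + c. Substituting each data point gives a linear system:
  4a - 2b + c = -23
  9a + 3b + c = -38
  25a + 5b + c = -100
Solving the system yields a = -4, b = 1, c = -5.
So h(x) = -4x² + x - 5.
Then h(0) = -5.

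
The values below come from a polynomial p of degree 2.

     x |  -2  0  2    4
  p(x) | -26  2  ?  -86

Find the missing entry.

The 3 known points determine the degree-2 polynomial uniquely.
Write p(x) = ax^2 + bx + c. Substituting each data point gives a linear system:
  4a - 2b + c = -26
  c = 2
  16a + 4b + c = -86
Solving the system yields a = -6, b = 2, c = 2.
So p(x) = -6x^2 + 2x + 2.
Then p(2) = -18.

-18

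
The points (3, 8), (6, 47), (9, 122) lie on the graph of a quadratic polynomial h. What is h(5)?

Using the Lagrange interpolation formula with nodes 3, 6, 9:
  L_0(x) = (x - 6)(x - 9) / 18
  L_1(x) = (x - 3)(x - 9) / -9
  L_2(x) = (x - 3)(x - 6) / 18
Then h(x) = 8·L_0(x) + 47·L_1(x) + 122·L_2(x).
Expanding and collecting terms gives h(x) = 2x^2 - 5x + 5.
Evaluating at x = 5: h(5) = 30.

30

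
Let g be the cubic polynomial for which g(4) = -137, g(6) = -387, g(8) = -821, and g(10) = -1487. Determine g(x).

Write g(x) = ax^3 + bx^2 + cx + d. Substituting each data point gives a linear system:
  64a + 16b + 4c + d = -137
  216a + 36b + 6c + d = -387
  512a + 64b + 8c + d = -821
  1000a + 100b + 10c + d = -1487
Solving the system yields a = -1, b = -5, c = 1, d = 3.
So g(x) = -x^3 - 5x^2 + x + 3.
Check: g(6) = -387. ✓

g(x) = -x^3 - 5x^2 + x + 3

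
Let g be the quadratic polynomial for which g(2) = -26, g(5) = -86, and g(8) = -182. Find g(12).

Using the Lagrange interpolation formula with nodes 2, 5, 8:
  L_0(t) = (t - 5)(t - 8) / 18
  L_1(t) = (t - 2)(t - 8) / -9
  L_2(t) = (t - 2)(t - 5) / 18
Then g(t) = -26·L_0(t) - 86·L_1(t) - 182·L_2(t).
Expanding and collecting terms gives g(t) = -2t^2 - 6t - 6.
Evaluating at t = 12: g(12) = -366.

-366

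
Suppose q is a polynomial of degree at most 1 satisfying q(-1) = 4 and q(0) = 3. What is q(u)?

Using the Lagrange interpolation formula with nodes -1, 0:
  L_0(u) = u / -1
  L_1(u) = (u + 1) / 1
Then q(u) = 4·L_0(u) + 3·L_1(u).
Expanding and collecting terms gives q(u) = -u + 3.
Check: q(0) = 3. ✓

q(u) = -u + 3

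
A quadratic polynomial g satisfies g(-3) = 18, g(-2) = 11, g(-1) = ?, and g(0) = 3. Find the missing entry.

6

The 3 known points determine the degree-2 polynomial uniquely.
Write g(t) = at^2 + bt + c. Substituting each data point gives a linear system:
  9a - 3b + c = 18
  4a - 2b + c = 11
  c = 3
Solving the system yields a = 1, b = -2, c = 3.
So g(t) = t^2 - 2t + 3.
Then g(-1) = 6.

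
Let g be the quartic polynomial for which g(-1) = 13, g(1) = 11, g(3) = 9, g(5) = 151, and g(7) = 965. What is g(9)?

3363

Using the Lagrange interpolation formula with nodes -1, 1, 3, 5, 7:
  L_0(n) = (n - 1)(n - 3)(n - 5)(n - 7) / 384
  L_1(n) = (n + 1)(n - 3)(n - 5)(n - 7) / -96
  L_2(n) = (n + 1)(n - 1)(n - 5)(n - 7) / 64
  L_3(n) = (n + 1)(n - 1)(n - 3)(n - 7) / -96
  L_4(n) = (n + 1)(n - 1)(n - 3)(n - 5) / 384
Then g(n) = 13·L_0(n) + 11·L_1(n) + 9·L_2(n) + 151·L_3(n) + 965·L_4(n).
Expanding and collecting terms gives g(n) = n^4 - 5n^3 + 5n^2 + 4n + 6.
Evaluating at n = 9: g(9) = 3363.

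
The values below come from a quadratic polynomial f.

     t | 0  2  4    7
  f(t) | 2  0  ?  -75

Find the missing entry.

-18

The 3 known points determine the degree-2 polynomial uniquely.
Write f(t) = at^2 + bt + c. Substituting each data point gives a linear system:
  c = 2
  4a + 2b + c = 0
  49a + 7b + c = -75
Solving the system yields a = -2, b = 3, c = 2.
So f(t) = -2t^2 + 3t + 2.
Then f(4) = -18.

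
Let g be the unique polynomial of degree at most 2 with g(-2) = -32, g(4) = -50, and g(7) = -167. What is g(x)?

Using the Lagrange interpolation formula with nodes -2, 4, 7:
  L_0(x) = (x - 4)(x - 7) / 54
  L_1(x) = (x + 2)(x - 7) / -18
  L_2(x) = (x + 2)(x - 4) / 27
Then g(x) = -32·L_0(x) - 50·L_1(x) - 167·L_2(x).
Expanding and collecting terms gives g(x) = -4x^2 + 5x - 6.
Check: g(7) = -167. ✓

g(x) = -4x^2 + 5x - 6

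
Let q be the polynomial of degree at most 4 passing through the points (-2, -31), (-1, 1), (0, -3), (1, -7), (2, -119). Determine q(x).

q(x) = -6x^4 - 6x^3 + 6x^2 + 2x - 3

Using the Lagrange interpolation formula with nodes -2, -1, 0, 1, 2:
  L_0(x) = (x + 1)x(x - 1)(x - 2) / 24
  L_1(x) = (x + 2)x(x - 1)(x - 2) / -6
  L_2(x) = (x + 2)(x + 1)(x - 1)(x - 2) / 4
  L_3(x) = (x + 2)(x + 1)x(x - 2) / -6
  L_4(x) = (x + 2)(x + 1)x(x - 1) / 24
Then q(x) = -31·L_0(x) + 1·L_1(x) - 3·L_2(x) - 7·L_3(x) - 119·L_4(x).
Expanding and collecting terms gives q(x) = -6x^4 - 6x^3 + 6x^2 + 2x - 3.
Check: q(-2) = -31. ✓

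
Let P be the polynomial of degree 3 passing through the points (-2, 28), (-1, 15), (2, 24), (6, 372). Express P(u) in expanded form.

P(u) = u^3 + 5u^2 - 5u + 6

Write P(u) = au^3 + bu^2 + cu + d. Substituting each data point gives a linear system:
  -8a + 4b - 2c + d = 28
  -a + b - c + d = 15
  8a + 4b + 2c + d = 24
  216a + 36b + 6c + d = 372
Solving the system yields a = 1, b = 5, c = -5, d = 6.
So P(u) = u^3 + 5u^2 - 5u + 6.
Check: P(6) = 372. ✓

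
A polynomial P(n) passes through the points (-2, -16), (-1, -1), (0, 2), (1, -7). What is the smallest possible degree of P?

Forward differences of the values at n = -2, -1, 0, 1:
  P  : -16  -1  2  -7
  Δ  : 15  3  -9
  Δ^2: -12  -12
  Δ^3: 0
The second differences are constant (-12) and nonzero, while all higher differences vanish, so the minimal degree is 2.

2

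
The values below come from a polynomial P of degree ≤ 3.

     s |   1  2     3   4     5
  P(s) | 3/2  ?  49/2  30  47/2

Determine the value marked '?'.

The 4 known points determine the degree-3 polynomial uniquely.
Write P(s) = as^3 + bs^2 + cs + d. Substituting each data point gives a linear system:
  a + b + c + d = 3/2
  27a + 9b + 3c + d = 49/2
  64a + 16b + 4c + d = 30
  125a + 25b + 5c + d = 47/2
Solving the system yields a = -1, b = 6, c = 1/2, d = -4.
So P(s) = -s³ + 6s² + (1/2)s - 4.
Then P(2) = 13.

13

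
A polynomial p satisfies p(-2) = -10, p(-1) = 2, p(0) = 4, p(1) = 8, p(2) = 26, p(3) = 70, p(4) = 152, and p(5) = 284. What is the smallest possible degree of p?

3

Forward differences of the values at n = -2, -1, 0, 1, 2, 3, 4, 5:
  p  : -10  2  4  8  26  70  152  284
  Δ  : 12  2  4  18  44  82  132
  Δ^2: -10  2  14  26  38  50
  Δ^3: 12  12  12  12  12
  Δ^4: 0  0  0  0
  Δ^5: 0  0  0
  Δ^6: 0  0
  Δ^7: 0
The third differences are constant (12) and nonzero, while all higher differences vanish, so the minimal degree is 3.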